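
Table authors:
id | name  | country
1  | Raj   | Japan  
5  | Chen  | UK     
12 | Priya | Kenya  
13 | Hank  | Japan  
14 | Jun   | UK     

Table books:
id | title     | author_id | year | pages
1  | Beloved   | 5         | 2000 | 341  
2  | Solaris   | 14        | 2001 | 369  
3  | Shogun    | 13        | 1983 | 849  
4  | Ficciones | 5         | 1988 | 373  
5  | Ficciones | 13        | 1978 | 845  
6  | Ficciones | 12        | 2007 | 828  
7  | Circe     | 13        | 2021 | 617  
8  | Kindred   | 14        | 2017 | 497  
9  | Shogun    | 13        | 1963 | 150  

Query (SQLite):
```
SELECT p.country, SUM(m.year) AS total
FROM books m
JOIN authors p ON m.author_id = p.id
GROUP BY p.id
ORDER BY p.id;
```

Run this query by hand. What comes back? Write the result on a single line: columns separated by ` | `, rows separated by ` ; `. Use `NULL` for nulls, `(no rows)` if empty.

UK | 3988 ; Kenya | 2007 ; Japan | 7945 ; UK | 4018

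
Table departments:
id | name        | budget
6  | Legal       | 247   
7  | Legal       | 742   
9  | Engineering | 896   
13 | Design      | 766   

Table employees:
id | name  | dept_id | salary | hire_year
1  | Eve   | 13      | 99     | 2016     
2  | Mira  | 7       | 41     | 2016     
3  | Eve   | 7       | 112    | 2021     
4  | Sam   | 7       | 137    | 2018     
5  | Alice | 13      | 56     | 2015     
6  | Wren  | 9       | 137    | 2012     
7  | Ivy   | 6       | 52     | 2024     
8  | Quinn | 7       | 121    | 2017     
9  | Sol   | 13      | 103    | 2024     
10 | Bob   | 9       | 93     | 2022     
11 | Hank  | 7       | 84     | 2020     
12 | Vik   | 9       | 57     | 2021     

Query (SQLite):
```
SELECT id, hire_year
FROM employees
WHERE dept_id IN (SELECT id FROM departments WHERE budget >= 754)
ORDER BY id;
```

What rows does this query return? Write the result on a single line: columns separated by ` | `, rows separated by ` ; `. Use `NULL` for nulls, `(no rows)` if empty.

1 | 2016 ; 5 | 2015 ; 6 | 2012 ; 9 | 2024 ; 10 | 2022 ; 12 | 2021

Inner query: departments.id where budget >= 754.
Outer: keep employees rows whose dept_id is in that set.
Inner query → {9, 13}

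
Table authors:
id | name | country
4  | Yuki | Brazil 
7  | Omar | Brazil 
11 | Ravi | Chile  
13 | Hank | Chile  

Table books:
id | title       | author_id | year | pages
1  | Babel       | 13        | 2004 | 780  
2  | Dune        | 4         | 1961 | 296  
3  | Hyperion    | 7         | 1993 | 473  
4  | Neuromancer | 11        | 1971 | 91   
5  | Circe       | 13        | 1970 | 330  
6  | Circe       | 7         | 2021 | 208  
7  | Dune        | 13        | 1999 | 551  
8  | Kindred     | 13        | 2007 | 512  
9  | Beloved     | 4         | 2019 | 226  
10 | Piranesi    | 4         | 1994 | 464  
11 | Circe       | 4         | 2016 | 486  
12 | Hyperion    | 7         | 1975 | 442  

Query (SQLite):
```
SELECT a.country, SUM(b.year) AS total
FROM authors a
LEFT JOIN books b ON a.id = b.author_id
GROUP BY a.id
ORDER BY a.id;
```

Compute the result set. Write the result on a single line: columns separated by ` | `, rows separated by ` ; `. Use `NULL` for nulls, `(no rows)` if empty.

Brazil | 7990 ; Brazil | 5989 ; Chile | 1971 ; Chile | 7980

LEFT JOIN keeps every authors row; unmatched ones get NULL for books columns.
Group by authors.id and compute SUM(b.year). SUM over an all-NULL group is NULL.
  4: ids {2, 9, 10, 11} → SUM(b.year)=7990
  7: ids {3, 6, 12} → SUM(b.year)=5989
  11: ids {4} → SUM(b.year)=1971
  13: ids {1, 5, 7, 8} → SUM(b.year)=7980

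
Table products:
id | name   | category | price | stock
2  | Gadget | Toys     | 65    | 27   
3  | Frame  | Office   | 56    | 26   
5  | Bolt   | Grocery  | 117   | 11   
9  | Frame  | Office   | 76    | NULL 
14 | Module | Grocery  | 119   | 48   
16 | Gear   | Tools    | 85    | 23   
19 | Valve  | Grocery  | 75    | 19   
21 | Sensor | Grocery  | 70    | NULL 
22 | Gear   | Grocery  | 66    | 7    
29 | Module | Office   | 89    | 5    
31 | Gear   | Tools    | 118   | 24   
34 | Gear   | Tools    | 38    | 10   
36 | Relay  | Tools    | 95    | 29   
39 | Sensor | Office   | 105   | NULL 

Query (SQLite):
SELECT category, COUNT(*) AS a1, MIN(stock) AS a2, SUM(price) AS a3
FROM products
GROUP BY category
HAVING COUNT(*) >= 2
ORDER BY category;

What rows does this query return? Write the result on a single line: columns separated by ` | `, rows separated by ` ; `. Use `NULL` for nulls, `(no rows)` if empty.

Grocery | 5 | 7 | 447 ; Office | 4 | 5 | 326 ; Tools | 4 | 10 | 336

Group products by category.
Per group compute: COUNT(*), MIN(stock), SUM(price).
HAVING: drop groups with fewer than 2 rows.
  Grocery: ids {5, 14, 19, 21, 22} → COUNT(*)=5, MIN(stock)=7, SUM(price)=447
  Office: ids {3, 9, 29, 39} → COUNT(*)=4, MIN(stock)=5, SUM(price)=326
  Tools: ids {16, 31, 34, 36} → COUNT(*)=4, MIN(stock)=10, SUM(price)=336
  Toys: ids {2} → COUNT(*)=1, MIN(stock)=27, SUM(price)=65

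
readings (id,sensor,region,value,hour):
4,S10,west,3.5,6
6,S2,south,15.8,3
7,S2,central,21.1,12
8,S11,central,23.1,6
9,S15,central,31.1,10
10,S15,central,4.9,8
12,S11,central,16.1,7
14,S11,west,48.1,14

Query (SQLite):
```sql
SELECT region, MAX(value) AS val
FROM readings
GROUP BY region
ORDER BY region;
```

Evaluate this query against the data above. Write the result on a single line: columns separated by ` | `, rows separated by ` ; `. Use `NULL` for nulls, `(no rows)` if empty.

Partition readings by region; compute MAX(value) within each group.
  central: ids {7, 8, 9, 10, 12} → MAX(value)=31.1
  south: ids {6} → MAX(value)=15.8
  west: ids {4, 14} → MAX(value)=48.1

central | 31.1 ; south | 15.8 ; west | 48.1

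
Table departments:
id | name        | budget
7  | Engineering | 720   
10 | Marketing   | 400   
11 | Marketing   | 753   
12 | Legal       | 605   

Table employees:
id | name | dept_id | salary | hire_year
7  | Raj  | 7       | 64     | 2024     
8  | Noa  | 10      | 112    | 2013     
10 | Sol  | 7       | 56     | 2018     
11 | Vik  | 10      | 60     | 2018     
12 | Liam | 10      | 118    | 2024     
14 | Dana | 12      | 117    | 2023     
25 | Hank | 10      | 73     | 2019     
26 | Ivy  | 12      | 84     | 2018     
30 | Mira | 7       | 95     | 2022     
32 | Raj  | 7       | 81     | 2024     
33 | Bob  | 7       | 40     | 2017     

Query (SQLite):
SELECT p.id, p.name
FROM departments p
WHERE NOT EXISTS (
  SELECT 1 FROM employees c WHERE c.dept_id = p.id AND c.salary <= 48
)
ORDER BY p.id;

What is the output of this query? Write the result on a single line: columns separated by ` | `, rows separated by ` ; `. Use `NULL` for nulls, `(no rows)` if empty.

10 | Marketing ; 11 | Marketing ; 12 | Legal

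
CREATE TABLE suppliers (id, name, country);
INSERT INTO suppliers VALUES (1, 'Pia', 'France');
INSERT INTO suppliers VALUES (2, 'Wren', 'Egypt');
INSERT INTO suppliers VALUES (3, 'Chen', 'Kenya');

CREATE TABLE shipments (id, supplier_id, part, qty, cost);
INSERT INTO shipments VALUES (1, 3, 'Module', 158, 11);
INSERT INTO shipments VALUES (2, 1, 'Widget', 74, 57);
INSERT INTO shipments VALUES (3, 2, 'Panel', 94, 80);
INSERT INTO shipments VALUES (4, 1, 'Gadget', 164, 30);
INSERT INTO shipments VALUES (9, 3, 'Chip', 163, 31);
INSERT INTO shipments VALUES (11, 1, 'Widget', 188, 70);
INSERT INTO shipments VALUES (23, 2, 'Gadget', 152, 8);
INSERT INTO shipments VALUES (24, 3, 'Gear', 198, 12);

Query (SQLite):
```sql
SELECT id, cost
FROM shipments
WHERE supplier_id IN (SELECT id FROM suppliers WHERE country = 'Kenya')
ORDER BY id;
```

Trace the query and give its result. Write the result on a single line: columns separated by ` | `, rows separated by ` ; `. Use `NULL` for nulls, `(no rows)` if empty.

1 | 11 ; 9 | 31 ; 24 | 12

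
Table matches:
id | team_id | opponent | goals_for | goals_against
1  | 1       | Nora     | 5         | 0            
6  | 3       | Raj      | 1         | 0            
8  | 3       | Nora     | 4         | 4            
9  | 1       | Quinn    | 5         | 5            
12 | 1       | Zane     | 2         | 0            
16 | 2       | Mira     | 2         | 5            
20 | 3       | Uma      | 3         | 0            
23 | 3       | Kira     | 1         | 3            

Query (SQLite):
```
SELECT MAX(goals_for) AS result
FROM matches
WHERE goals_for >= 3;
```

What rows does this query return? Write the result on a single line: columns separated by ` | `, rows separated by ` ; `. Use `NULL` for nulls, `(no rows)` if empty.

5

Rows where goals_for >= 3 → goals_for values: [5, 4, 5, 3].
MAX of non-NULL values = 5.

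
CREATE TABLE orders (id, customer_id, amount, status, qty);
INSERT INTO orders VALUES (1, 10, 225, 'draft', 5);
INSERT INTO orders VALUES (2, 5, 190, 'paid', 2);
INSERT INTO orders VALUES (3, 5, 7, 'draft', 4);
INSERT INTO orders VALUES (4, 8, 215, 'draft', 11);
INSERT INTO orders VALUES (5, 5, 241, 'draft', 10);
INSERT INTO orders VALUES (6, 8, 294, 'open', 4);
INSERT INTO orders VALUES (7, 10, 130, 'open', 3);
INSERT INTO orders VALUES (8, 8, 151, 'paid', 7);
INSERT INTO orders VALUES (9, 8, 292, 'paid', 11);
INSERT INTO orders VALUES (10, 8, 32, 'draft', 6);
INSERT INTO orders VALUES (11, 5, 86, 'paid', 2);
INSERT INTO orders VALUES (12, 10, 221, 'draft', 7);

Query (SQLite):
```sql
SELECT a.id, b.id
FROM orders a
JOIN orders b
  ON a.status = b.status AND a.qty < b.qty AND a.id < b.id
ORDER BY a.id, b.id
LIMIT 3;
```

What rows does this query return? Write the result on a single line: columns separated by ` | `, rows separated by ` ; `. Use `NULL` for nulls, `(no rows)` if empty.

1 | 4 ; 1 | 5 ; 1 | 10

Pairs (a,b) with same status, a.qty < b.qty, a.id < b.id.
status groups: draft:{1,3,4,5,10,12} open:{6,7} paid:{2,8,9,11}
Ordered by (a.id, b.id); first 3.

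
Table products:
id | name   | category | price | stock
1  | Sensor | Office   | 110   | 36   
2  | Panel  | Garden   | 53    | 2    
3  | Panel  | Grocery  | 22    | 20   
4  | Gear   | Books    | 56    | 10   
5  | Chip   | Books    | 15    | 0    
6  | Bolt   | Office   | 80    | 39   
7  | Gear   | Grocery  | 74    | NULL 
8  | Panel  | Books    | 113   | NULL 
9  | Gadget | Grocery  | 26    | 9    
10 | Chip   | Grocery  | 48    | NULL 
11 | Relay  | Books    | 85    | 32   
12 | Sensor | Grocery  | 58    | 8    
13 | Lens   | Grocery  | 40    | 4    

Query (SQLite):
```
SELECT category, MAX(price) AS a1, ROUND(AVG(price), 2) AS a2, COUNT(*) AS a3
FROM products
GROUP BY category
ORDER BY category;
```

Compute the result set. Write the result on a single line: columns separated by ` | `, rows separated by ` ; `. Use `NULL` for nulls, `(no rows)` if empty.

Group products by category.
Per group compute: MAX(price), ROUND(AVG(price), 2), COUNT(*).
  Books: ids {4, 5, 8, 11} → MAX(price)=113, ROUND(AVG(price), 2)=67.25, COUNT(*)=4
  Garden: ids {2} → MAX(price)=53, ROUND(AVG(price), 2)=53, COUNT(*)=1
  Grocery: ids {3, 7, 9, 10, 12, 13} → MAX(price)=74, ROUND(AVG(price), 2)=44.67, COUNT(*)=6
  Office: ids {1, 6} → MAX(price)=110, ROUND(AVG(price), 2)=95, COUNT(*)=2

Books | 113 | 67.25 | 4 ; Garden | 53 | 53 | 1 ; Grocery | 74 | 44.67 | 6 ; Office | 110 | 95 | 2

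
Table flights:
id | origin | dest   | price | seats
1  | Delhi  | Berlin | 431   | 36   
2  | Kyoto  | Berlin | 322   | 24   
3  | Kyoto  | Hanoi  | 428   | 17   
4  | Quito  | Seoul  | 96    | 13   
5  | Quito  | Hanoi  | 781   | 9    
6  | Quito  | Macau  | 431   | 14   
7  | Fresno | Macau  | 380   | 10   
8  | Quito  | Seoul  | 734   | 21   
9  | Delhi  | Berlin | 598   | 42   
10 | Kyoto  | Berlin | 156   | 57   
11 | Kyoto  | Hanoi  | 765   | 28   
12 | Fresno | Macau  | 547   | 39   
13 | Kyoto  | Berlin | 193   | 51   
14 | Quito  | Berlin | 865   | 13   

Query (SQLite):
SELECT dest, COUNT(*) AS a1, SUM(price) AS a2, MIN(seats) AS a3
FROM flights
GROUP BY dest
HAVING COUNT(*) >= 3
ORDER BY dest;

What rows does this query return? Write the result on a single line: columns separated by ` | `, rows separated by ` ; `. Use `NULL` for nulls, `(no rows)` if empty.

Berlin | 6 | 2565 | 13 ; Hanoi | 3 | 1974 | 9 ; Macau | 3 | 1358 | 10

Group flights by dest.
Per group compute: COUNT(*), SUM(price), MIN(seats).
HAVING: drop groups with fewer than 3 rows.
  Berlin: ids {1, 2, 9, 10, 13, 14} → COUNT(*)=6, SUM(price)=2565, MIN(seats)=13
  Hanoi: ids {3, 5, 11} → COUNT(*)=3, SUM(price)=1974, MIN(seats)=9
  Macau: ids {6, 7, 12} → COUNT(*)=3, SUM(price)=1358, MIN(seats)=10
  Seoul: ids {4, 8} → COUNT(*)=2, SUM(price)=830, MIN(seats)=13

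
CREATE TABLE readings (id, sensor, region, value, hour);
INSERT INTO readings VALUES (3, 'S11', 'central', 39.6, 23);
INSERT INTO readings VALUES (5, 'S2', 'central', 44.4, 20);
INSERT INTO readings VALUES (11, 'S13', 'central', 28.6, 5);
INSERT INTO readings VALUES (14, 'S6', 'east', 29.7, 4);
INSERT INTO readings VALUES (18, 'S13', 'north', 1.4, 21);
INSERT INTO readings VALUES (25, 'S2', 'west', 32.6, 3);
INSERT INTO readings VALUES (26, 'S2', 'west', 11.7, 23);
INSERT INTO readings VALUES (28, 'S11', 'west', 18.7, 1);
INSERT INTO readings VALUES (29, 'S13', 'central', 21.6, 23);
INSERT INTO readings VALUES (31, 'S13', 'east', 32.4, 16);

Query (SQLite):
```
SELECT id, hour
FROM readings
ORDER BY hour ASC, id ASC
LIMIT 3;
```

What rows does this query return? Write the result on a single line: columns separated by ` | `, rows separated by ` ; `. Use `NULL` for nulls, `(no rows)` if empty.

28 | 1 ; 25 | 3 ; 14 | 4

Sort by hour asc, tiebreak id asc: (1, id=28), (3, id=25), (4, id=14), (5, id=11), (16, id=31), (20, id=5) …. Take first 3.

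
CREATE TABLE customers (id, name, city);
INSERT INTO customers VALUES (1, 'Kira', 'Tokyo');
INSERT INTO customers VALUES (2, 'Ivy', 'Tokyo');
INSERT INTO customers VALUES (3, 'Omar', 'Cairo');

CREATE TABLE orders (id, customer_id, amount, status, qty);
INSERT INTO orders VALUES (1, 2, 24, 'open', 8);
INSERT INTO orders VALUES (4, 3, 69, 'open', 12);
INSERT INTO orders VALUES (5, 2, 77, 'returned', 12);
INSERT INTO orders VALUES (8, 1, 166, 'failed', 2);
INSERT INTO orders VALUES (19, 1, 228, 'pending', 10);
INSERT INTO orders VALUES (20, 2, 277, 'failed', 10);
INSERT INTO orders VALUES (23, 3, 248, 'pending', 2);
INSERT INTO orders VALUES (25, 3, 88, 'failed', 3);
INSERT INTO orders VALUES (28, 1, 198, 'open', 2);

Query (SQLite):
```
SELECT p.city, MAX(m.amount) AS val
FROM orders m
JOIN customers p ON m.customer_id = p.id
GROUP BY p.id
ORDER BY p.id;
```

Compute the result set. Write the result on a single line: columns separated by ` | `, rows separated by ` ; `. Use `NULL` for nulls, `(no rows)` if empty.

Tokyo | 228 ; Tokyo | 277 ; Cairo | 248

Join each orders row to its customers via customer_id.
Group joined rows by customers.id; compute MAX(m.amount) per group.
  1: ids {8, 19, 28} → MAX(m.amount)=228
  2: ids {1, 5, 20} → MAX(m.amount)=277
  3: ids {4, 23, 25} → MAX(m.amount)=248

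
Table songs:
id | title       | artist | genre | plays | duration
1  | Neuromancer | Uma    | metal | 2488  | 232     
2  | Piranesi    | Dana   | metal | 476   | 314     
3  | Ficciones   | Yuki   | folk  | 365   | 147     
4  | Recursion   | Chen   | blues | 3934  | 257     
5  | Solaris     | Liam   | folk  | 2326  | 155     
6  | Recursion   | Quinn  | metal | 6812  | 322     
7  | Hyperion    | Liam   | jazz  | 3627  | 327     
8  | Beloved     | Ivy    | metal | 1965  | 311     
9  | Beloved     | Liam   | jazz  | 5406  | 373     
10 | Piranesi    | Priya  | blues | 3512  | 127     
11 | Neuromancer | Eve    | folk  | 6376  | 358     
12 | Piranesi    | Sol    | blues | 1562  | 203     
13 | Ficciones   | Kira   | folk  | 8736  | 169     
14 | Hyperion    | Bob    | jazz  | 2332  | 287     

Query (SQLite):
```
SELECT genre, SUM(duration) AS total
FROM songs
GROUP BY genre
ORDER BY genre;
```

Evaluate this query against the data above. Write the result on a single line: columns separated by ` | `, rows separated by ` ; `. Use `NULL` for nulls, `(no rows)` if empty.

Partition songs by genre; compute SUM(duration) within each group.
  blues: ids {4, 10, 12} → SUM(duration)=587
  folk: ids {3, 5, 11, 13} → SUM(duration)=829
  jazz: ids {7, 9, 14} → SUM(duration)=987
  metal: ids {1, 2, 6, 8} → SUM(duration)=1179

blues | 587 ; folk | 829 ; jazz | 987 ; metal | 1179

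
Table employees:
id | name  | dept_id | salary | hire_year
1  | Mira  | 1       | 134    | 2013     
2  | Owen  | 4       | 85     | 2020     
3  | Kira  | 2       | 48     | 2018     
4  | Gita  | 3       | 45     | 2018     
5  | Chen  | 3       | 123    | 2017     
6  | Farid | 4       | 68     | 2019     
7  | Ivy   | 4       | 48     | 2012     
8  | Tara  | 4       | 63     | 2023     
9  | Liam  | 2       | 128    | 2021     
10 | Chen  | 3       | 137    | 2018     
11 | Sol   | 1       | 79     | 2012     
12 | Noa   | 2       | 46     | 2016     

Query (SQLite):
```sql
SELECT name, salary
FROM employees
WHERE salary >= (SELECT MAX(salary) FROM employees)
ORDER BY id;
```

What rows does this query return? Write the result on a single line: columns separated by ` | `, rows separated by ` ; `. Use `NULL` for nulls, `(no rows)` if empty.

Scalar subquery: MAX(salary) over all employees rows = 137.
Keep rows where salary >= that value.

Chen | 137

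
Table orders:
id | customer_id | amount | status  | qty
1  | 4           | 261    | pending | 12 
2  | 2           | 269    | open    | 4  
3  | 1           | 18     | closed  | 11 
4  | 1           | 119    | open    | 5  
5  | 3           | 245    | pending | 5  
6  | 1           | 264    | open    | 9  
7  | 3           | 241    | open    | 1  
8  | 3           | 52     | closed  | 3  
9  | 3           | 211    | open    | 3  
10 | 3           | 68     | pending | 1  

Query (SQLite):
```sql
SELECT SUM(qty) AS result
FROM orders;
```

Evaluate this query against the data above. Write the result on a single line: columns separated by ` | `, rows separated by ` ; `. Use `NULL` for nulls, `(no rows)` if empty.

54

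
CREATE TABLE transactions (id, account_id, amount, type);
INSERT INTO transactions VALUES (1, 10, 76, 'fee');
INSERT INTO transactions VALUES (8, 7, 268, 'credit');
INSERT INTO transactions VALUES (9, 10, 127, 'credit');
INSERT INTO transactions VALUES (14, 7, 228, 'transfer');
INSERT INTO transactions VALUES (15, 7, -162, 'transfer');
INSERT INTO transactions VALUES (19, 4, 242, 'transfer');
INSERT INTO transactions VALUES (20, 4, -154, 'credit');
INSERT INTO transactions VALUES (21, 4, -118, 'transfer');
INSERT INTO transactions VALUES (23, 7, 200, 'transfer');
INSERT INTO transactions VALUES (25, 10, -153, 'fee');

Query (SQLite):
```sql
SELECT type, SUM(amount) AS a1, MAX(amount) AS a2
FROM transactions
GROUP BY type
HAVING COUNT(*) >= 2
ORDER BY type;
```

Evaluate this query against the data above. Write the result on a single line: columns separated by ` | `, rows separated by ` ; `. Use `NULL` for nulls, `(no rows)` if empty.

credit | 241 | 268 ; fee | -77 | 76 ; transfer | 390 | 242

Group transactions by type.
Per group compute: SUM(amount), MAX(amount).
HAVING: drop groups with fewer than 2 rows.
  credit: ids {8, 9, 20} → SUM(amount)=241, MAX(amount)=268
  fee: ids {1, 25} → SUM(amount)=-77, MAX(amount)=76
  transfer: ids {14, 15, 19, 21, 23} → SUM(amount)=390, MAX(amount)=242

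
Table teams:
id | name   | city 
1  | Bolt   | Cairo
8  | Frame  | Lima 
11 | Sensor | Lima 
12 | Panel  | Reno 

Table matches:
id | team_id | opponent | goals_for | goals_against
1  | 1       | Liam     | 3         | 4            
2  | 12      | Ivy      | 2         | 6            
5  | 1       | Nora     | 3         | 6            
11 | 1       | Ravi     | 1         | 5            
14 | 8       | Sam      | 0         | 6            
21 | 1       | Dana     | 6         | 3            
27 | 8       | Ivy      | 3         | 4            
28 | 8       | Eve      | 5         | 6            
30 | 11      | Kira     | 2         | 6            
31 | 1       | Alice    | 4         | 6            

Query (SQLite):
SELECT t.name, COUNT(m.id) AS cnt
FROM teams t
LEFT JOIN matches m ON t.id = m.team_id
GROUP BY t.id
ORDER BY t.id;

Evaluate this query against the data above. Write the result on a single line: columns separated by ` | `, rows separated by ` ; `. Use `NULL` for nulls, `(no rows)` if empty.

LEFT JOIN keeps every teams row; unmatched ones get NULL for matches columns.
Group by teams.id and compute COUNT(m.id). COUNT(col) of an all-NULL group is 0.
  1: ids {1, 5, 11, 21, 31} → COUNT(m.id)=5
  8: ids {14, 27, 28} → COUNT(m.id)=3
  11: ids {30} → COUNT(m.id)=1
  12: ids {2} → COUNT(m.id)=1

Bolt | 5 ; Frame | 3 ; Sensor | 1 ; Panel | 1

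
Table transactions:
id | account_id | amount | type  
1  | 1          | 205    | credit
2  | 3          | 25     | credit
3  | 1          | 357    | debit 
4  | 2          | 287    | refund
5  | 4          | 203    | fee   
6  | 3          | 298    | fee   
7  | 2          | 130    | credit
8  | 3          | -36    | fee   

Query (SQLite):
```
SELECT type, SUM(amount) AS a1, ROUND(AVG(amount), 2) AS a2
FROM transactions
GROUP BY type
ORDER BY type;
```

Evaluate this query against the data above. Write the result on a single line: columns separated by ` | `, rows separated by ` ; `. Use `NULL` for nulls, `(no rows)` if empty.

Group transactions by type.
Per group compute: SUM(amount), ROUND(AVG(amount), 2).
  credit: ids {1, 2, 7} → SUM(amount)=360, ROUND(AVG(amount), 2)=120
  debit: ids {3} → SUM(amount)=357, ROUND(AVG(amount), 2)=357
  fee: ids {5, 6, 8} → SUM(amount)=465, ROUND(AVG(amount), 2)=155
  refund: ids {4} → SUM(amount)=287, ROUND(AVG(amount), 2)=287

credit | 360 | 120 ; debit | 357 | 357 ; fee | 465 | 155 ; refund | 287 | 287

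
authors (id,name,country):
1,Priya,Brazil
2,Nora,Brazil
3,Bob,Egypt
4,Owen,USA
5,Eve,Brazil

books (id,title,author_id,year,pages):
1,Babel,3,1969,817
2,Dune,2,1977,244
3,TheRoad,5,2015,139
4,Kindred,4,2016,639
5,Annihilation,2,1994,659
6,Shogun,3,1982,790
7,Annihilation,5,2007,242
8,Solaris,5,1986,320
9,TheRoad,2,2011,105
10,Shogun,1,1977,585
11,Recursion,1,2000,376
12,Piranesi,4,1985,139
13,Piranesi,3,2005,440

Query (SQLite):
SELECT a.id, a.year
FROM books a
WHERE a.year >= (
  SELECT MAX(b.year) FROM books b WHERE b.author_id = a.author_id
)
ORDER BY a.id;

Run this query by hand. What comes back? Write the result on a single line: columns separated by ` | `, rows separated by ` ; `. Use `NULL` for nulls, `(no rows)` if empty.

3 | 2015 ; 4 | 2016 ; 9 | 2011 ; 11 | 2000 ; 13 | 2005

For each books row a, compute MAX(year) over rows sharing a.author_id.
Keep row a if a.year >= that per-group MAX.
  author_id=1: MAX(year) = 2000
  author_id=2: MAX(year) = 2011
  author_id=3: MAX(year) = 2005
  author_id=4: MAX(year) = 2016
  author_id=5: MAX(year) = 2015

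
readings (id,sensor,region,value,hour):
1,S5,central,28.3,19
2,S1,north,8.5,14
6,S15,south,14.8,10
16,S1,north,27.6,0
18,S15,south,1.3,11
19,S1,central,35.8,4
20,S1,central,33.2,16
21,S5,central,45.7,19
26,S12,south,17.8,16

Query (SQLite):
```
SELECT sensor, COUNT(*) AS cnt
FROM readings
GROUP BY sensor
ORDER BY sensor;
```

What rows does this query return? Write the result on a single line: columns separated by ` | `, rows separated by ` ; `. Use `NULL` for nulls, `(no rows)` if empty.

Partition readings by sensor; compute COUNT(*) within each group.
  S1: ids {2, 16, 19, 20} → COUNT(*)=4
  S12: ids {26} → COUNT(*)=1
  S15: ids {6, 18} → COUNT(*)=2
  S5: ids {1, 21} → COUNT(*)=2

S1 | 4 ; S12 | 1 ; S15 | 2 ; S5 | 2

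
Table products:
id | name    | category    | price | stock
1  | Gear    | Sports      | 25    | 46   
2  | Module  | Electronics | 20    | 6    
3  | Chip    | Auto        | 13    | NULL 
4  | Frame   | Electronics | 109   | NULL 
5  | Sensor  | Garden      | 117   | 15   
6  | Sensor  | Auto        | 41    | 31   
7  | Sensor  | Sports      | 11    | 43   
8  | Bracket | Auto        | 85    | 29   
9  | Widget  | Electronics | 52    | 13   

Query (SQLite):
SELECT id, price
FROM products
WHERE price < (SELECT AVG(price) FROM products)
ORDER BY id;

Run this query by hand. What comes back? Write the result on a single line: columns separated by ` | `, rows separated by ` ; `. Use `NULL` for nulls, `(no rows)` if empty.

Scalar subquery: AVG(price) over all products rows = 52.555556 (≈; comparison uses full precision).
Keep rows where price < that value.

1 | 25 ; 2 | 20 ; 3 | 13 ; 6 | 41 ; 7 | 11 ; 9 | 52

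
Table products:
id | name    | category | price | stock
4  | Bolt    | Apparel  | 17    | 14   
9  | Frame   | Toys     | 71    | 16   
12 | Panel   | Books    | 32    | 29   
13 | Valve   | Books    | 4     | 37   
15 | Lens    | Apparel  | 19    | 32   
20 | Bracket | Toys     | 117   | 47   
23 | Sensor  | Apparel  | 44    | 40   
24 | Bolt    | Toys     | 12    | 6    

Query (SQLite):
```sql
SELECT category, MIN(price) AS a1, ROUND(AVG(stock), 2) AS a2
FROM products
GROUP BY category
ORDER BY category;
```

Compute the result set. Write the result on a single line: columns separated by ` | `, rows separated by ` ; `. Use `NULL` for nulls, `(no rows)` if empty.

Apparel | 17 | 28.67 ; Books | 4 | 33 ; Toys | 12 | 23

Group products by category.
Per group compute: MIN(price), ROUND(AVG(stock), 2).
  Apparel: ids {4, 15, 23} → MIN(price)=17, ROUND(AVG(stock), 2)=28.67
  Books: ids {12, 13} → MIN(price)=4, ROUND(AVG(stock), 2)=33
  Toys: ids {9, 20, 24} → MIN(price)=12, ROUND(AVG(stock), 2)=23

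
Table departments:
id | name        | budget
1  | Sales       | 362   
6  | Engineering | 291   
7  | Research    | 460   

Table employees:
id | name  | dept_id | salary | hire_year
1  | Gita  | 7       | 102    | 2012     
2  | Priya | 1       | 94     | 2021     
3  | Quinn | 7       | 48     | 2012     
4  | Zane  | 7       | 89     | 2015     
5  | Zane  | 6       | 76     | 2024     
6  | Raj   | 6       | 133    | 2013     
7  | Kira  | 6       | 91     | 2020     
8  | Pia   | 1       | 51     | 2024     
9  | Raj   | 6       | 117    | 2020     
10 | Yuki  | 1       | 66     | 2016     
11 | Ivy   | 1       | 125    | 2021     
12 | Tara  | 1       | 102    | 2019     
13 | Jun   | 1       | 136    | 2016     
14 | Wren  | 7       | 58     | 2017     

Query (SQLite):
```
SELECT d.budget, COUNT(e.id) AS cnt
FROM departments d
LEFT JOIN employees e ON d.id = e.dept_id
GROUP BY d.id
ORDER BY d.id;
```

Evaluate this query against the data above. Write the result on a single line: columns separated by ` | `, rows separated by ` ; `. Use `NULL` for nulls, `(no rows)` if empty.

362 | 6 ; 291 | 4 ; 460 | 4

LEFT JOIN keeps every departments row; unmatched ones get NULL for employees columns.
Group by departments.id and compute COUNT(e.id). COUNT(col) of an all-NULL group is 0.
  1: ids {2, 8, 10, 11, 12, 13} → COUNT(e.id)=6
  6: ids {5, 6, 7, 9} → COUNT(e.id)=4
  7: ids {1, 3, 4, 14} → COUNT(e.id)=4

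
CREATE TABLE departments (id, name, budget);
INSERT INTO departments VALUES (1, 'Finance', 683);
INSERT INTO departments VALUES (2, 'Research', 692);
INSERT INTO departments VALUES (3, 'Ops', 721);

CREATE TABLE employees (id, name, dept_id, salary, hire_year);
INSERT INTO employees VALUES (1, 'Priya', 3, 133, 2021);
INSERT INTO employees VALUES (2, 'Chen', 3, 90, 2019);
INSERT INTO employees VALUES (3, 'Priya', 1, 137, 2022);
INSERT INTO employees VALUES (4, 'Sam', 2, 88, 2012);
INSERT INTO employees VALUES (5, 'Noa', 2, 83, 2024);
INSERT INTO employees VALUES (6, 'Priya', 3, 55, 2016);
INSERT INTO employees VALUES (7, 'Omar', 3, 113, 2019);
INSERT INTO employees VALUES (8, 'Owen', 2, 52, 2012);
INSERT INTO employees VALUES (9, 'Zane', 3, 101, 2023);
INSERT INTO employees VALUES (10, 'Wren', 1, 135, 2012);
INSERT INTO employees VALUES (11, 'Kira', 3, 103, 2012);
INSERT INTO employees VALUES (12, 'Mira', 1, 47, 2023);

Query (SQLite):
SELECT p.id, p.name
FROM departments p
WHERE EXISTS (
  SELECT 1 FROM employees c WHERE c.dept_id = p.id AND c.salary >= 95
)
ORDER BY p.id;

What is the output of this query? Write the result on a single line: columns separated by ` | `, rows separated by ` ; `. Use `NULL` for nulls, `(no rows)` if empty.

For each departments row, check whether any employees with matching dept_id has salary >= 95.
Keep rows where that is true.

1 | Finance ; 3 | Ops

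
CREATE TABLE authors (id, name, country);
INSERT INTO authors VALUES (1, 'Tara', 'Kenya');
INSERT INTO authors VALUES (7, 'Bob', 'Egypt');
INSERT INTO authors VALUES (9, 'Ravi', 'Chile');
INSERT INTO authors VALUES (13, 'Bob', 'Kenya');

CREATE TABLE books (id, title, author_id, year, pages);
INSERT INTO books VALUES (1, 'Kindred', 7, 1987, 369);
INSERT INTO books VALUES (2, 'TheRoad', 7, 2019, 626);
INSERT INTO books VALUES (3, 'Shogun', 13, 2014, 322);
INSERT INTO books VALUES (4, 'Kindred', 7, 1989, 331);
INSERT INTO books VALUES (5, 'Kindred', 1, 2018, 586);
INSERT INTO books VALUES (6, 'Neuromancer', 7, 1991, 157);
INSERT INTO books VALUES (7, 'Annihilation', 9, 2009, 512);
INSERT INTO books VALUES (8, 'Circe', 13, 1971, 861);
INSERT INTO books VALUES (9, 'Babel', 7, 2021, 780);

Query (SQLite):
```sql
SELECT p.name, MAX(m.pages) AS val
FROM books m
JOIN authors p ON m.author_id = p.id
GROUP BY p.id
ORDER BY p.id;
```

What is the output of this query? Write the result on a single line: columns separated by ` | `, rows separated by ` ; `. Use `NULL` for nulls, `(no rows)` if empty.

Tara | 586 ; Bob | 780 ; Ravi | 512 ; Bob | 861

Join each books row to its authors via author_id.
Group joined rows by authors.id; compute MAX(m.pages) per group.
  1: ids {5} → MAX(m.pages)=586
  7: ids {1, 2, 4, 6, 9} → MAX(m.pages)=780
  9: ids {7} → MAX(m.pages)=512
  13: ids {3, 8} → MAX(m.pages)=861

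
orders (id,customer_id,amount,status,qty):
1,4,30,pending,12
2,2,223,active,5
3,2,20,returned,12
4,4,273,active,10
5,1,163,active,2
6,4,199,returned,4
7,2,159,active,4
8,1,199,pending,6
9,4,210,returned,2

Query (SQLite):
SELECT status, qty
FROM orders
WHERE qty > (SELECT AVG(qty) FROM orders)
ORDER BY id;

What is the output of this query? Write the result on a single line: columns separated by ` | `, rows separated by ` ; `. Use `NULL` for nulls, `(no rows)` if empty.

pending | 12 ; returned | 12 ; active | 10

Scalar subquery: AVG(qty) over all orders rows = 6.333333 (≈; comparison uses full precision).
Keep rows where qty > that value.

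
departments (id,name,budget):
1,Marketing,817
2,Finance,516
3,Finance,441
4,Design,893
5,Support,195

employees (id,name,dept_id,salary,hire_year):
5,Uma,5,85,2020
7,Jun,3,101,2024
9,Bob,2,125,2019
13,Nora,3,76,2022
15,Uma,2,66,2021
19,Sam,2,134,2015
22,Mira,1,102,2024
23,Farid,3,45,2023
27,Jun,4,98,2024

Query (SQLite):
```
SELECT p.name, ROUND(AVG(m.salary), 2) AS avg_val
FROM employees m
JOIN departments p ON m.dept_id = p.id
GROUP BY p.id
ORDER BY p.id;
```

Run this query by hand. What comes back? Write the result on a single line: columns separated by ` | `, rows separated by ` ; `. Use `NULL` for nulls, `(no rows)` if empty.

Marketing | 102 ; Finance | 108.33 ; Finance | 74 ; Design | 98 ; Support | 85

Join each employees row to its departments via dept_id.
Group joined rows by departments.id; compute ROUND(AVG(m.salary), 2) per group.
  1: ids {22} → ROUND(AVG(m.salary), 2)=102
  2: ids {9, 15, 19} → ROUND(AVG(m.salary), 2)=108.33
  3: ids {7, 13, 23} → ROUND(AVG(m.salary), 2)=74
  4: ids {27} → ROUND(AVG(m.salary), 2)=98
  5: ids {5} → ROUND(AVG(m.salary), 2)=85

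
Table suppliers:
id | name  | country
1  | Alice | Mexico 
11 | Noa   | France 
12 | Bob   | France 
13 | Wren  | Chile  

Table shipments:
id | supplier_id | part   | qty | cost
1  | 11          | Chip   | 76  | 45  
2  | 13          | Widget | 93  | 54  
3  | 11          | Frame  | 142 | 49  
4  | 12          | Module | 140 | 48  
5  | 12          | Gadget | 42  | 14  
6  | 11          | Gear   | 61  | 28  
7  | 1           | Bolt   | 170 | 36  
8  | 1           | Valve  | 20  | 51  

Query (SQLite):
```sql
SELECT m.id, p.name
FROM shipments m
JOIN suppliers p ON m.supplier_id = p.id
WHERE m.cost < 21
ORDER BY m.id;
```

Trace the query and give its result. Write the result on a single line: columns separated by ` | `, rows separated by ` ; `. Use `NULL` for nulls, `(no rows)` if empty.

Each shipments row matches the suppliers row where supplier_id = suppliers.id.
Then keep rows with m.cost < 21.

5 | Bob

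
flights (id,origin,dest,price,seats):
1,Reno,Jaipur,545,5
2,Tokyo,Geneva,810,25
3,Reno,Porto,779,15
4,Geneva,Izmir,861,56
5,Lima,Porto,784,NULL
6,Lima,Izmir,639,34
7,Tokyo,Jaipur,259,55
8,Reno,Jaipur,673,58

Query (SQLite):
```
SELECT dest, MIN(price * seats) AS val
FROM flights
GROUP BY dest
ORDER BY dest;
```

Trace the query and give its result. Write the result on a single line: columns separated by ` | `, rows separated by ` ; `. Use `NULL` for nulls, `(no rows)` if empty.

Geneva | 20250 ; Izmir | 21726 ; Jaipur | 2725 ; Porto | 11685

For each row compute price * seats.
Group by dest; take MIN of the expression per group.
  Geneva: ids {2} → MIN(price * seats)=20250
  Izmir: ids {4, 6} → MIN(price * seats)=21726
  Jaipur: ids {1, 7, 8} → MIN(price * seats)=2725
  Porto: ids {3, 5} → MIN(price * seats)=11685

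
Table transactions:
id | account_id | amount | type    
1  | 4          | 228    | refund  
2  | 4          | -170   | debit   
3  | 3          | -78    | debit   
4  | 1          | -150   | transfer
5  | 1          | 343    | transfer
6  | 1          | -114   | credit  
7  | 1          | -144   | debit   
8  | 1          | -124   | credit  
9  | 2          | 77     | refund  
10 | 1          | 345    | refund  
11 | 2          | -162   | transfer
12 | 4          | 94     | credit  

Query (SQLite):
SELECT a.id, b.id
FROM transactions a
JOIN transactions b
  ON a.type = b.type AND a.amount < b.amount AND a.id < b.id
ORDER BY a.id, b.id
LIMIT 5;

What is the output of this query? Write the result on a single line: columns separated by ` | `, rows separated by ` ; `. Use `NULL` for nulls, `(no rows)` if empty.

Pairs (a,b) with same type, a.amount < b.amount, a.id < b.id.
type groups: credit:{6,8,12} debit:{2,3,7} refund:{1,9,10} transfer:{4,5,11}
Ordered by (a.id, b.id); first 5.

1 | 10 ; 2 | 3 ; 2 | 7 ; 4 | 5 ; 6 | 12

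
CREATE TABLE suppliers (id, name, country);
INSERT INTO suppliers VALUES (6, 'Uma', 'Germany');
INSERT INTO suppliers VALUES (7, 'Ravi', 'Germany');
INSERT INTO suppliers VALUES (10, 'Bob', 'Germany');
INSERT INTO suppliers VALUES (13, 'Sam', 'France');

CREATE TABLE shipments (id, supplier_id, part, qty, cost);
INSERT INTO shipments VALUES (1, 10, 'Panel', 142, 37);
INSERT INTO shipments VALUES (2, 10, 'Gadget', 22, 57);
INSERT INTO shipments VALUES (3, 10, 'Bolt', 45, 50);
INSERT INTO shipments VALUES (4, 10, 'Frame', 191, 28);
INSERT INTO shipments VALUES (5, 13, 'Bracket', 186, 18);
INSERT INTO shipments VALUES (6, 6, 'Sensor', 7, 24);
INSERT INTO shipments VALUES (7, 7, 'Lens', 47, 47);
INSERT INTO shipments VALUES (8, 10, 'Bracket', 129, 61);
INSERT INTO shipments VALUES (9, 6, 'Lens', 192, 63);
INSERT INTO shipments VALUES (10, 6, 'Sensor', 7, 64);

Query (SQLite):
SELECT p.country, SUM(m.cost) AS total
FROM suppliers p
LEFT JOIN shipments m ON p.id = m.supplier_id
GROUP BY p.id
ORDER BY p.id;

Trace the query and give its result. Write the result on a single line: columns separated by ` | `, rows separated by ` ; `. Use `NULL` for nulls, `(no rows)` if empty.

LEFT JOIN keeps every suppliers row; unmatched ones get NULL for shipments columns.
Group by suppliers.id and compute SUM(m.cost). SUM over an all-NULL group is NULL.
  6: ids {6, 9, 10} → SUM(m.cost)=151
  7: ids {7} → SUM(m.cost)=47
  10: ids {1, 2, 3, 4, 8} → SUM(m.cost)=233
  13: ids {5} → SUM(m.cost)=18

Germany | 151 ; Germany | 47 ; Germany | 233 ; France | 18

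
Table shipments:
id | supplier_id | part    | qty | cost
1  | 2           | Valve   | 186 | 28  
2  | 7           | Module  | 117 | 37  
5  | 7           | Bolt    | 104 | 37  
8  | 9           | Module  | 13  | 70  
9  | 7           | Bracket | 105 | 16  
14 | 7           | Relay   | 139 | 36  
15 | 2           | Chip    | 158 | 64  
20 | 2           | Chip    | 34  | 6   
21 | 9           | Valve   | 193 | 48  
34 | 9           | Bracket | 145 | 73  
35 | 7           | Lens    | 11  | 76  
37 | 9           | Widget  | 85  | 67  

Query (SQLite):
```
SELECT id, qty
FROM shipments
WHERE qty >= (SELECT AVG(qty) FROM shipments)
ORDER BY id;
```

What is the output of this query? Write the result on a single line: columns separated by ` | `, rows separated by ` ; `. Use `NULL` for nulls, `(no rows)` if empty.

Scalar subquery: AVG(qty) over all shipments rows = 107.5.
Keep rows where qty >= that value.

1 | 186 ; 2 | 117 ; 14 | 139 ; 15 | 158 ; 21 | 193 ; 34 | 145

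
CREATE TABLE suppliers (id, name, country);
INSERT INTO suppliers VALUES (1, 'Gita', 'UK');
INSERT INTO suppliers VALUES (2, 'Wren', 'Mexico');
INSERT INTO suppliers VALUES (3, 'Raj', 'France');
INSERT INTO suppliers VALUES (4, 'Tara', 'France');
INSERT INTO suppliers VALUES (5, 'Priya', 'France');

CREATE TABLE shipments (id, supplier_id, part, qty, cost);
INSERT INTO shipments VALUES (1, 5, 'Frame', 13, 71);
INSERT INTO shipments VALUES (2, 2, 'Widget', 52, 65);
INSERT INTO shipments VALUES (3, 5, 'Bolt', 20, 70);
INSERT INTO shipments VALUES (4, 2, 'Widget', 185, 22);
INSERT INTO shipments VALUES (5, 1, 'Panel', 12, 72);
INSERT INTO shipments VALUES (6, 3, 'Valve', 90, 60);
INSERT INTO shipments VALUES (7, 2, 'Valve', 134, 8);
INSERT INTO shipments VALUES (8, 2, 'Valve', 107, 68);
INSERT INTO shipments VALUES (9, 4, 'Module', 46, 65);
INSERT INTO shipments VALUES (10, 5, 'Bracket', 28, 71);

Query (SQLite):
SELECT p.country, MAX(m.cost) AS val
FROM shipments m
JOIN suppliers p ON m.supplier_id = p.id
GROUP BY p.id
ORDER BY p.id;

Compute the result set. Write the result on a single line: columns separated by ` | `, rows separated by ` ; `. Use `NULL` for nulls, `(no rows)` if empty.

Join each shipments row to its suppliers via supplier_id.
Group joined rows by suppliers.id; compute MAX(m.cost) per group.
  1: ids {5} → MAX(m.cost)=72
  2: ids {2, 4, 7, 8} → MAX(m.cost)=68
  3: ids {6} → MAX(m.cost)=60
  4: ids {9} → MAX(m.cost)=65
  5: ids {1, 3, 10} → MAX(m.cost)=71

UK | 72 ; Mexico | 68 ; France | 60 ; France | 65 ; France | 71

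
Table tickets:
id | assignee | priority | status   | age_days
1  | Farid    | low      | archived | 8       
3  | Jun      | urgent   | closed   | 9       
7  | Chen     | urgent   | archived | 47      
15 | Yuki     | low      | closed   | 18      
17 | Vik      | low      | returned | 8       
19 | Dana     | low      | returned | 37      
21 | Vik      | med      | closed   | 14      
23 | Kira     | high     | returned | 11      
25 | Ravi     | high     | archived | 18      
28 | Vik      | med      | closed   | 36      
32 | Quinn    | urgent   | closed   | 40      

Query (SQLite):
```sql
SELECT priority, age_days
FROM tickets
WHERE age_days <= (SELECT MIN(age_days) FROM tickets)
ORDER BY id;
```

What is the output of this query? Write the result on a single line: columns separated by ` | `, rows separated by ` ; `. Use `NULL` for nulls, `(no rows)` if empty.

Scalar subquery: MIN(age_days) over all tickets rows = 8.
Keep rows where age_days <= that value.

low | 8 ; low | 8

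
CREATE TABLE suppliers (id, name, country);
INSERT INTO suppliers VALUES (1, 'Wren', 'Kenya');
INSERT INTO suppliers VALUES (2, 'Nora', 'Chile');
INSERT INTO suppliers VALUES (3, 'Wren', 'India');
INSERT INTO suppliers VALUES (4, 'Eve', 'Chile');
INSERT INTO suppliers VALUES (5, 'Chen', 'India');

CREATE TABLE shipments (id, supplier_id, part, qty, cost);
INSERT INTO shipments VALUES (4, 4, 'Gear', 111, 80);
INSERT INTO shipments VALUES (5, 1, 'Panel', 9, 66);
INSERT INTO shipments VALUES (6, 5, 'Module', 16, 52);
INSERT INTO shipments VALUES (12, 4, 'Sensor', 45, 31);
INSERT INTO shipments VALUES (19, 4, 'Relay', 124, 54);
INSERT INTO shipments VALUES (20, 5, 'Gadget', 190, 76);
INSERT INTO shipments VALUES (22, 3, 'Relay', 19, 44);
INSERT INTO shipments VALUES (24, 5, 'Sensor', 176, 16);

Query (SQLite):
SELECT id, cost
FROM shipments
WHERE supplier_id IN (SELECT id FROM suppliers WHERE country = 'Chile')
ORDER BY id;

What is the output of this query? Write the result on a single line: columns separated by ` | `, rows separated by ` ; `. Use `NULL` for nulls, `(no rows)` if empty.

4 | 80 ; 12 | 31 ; 19 | 54

Inner query: suppliers.id where country = 'Chile'.
Outer: keep shipments rows whose supplier_id is in that set.
Inner query → {2, 4}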